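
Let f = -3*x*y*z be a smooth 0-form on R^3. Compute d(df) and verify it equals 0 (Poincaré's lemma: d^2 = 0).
d(df) = 0

Step 1: df = sum_i (∂f/∂x_i) dx_i = (-3*y*z) dx + (-3*x*z) dy + (-3*x*y) dz.
Step 2: Apply d again. Using the 1-form formula, the coefficient of dx ∧ dy in d(df) is ∂^2 f/∂x ∂y - ∂^2 f/∂y ∂x = (-3*z) - (-3*z) = 0 (equality of mixed partials for smooth f).
Similarly for dx ∧ dz and dy ∧ dz — all coefficients vanish. So d(df) = 0.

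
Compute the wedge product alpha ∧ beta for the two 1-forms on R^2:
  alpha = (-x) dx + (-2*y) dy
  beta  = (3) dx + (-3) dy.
alpha ∧ beta = (3*x + 6*y) dx ∧ dy

Distribute the wedge, using dx_i ∧ dx_j = -dx_j ∧ dx_i and dx_i ∧ dx_i = 0. For each pair (i, j) with i < j, the coefficient of dx_i ∧ dx_j in alpha ∧ beta is (alpha_i * beta_j - alpha_j * beta_i). Collecting: alpha ∧ beta = (3*x + 6*y) dx ∧ dy.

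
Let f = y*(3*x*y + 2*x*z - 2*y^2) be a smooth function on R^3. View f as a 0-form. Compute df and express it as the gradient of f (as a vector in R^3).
df = (y*(3*y + 2*z)) dx + (6*x*y + 2*x*z - 6*y^2) dy + (2*x*y) dz; grad f = (y*(3*y + 2*z), 6*x*y + 2*x*z - 6*y^2, 2*x*y)

For a 0-form f, d f = (∂f/∂x) dx + (∂f/∂y) dy + (∂f/∂z) dz. The components of the vector representation are exactly the entries of grad f in Cartesian coordinates:
  ∂f/∂x = y*(3*y + 2*z)
  ∂f/∂y = 6*x*y + 2*x*z - 6*y^2
  ∂f/∂z = 2*x*y.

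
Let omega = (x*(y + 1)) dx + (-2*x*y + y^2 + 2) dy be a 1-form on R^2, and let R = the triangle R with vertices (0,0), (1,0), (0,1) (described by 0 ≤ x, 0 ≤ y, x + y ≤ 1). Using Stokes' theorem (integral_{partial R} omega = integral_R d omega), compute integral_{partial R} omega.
integral_(partial R) omega = -1/2

Stokes: integral_partial_R omega = integral_R d omega with d omega = (∂Q/∂x - ∂P/∂y) dx ∧ dy.
  ∂Q/∂x = -2*y
  ∂P/∂y = x
  integrand = ∂Q/∂x - ∂P/∂y = -x - 2*y.
Integrating over R: integral_0^1 integral_0^{1-x} (-x - 2*y) dy dx = -1/2.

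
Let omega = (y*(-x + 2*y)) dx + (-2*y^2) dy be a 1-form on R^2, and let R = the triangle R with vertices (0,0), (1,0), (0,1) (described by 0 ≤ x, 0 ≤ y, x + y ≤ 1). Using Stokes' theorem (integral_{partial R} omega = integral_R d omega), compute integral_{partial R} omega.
integral_(partial R) omega = -1/2

Stokes: integral_partial_R omega = integral_R d omega with d omega = (∂Q/∂x - ∂P/∂y) dx ∧ dy.
  ∂Q/∂x = 0
  ∂P/∂y = -x + 4*y
  integrand = ∂Q/∂x - ∂P/∂y = x - 4*y.
Integrating over R: integral_0^1 integral_0^{1-x} (x - 4*y) dy dx = -1/2.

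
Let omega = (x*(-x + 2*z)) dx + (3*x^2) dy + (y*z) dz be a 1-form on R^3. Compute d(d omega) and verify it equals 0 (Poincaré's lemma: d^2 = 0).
d(d omega) = 0

Step 1: d omega = sum_{i<j} (∂f_j/∂x_i - ∂f_i/∂x_j) dx_i ∧ dx_j:
  coeff of dx ∧ dy: 6*x
  coeff of dx ∧ dz: -2*x
  coeff of dy ∧ dz: z
Step 2: Apply d again to each 2-form coefficient. The only possible 3-form in R^3 is dx ∧ dy ∧ dz, with coefficient
  ∂(coeff of dy∧dz)/∂x - ∂(coeff of dx∧dz)/∂y + ∂(coeff of dx∧dy)/∂z
  = ∂/∂x (z) - ∂/∂y (-2*x) + ∂/∂z (6*x).
Each of these terms simplifies to sums of mixed partials that cancel in pairs. The result is 0 (by equality of mixed partials for smooth functions — Schwarz / Clairaut).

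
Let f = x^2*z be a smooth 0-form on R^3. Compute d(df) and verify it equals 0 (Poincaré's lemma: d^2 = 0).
d(df) = 0

Step 1: df = sum_i (∂f/∂x_i) dx_i = (2*x*z) dx + (0) dy + (x^2) dz.
Step 2: Apply d again. Using the 1-form formula, the coefficient of dx ∧ dy in d(df) is ∂^2 f/∂x ∂y - ∂^2 f/∂y ∂x = (0) - (0) = 0 (equality of mixed partials for smooth f).
Similarly for dx ∧ dz and dy ∧ dz — all coefficients vanish. So d(df) = 0.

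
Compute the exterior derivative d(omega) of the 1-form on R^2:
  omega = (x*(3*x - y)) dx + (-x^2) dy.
d(omega) = (-x) dx ∧ dy

For a 1-form omega = sum_i f_i dx_i, the exterior derivative is
  d(omega) = sum_{i < j} (∂f_j/∂x_i - ∂f_i/∂x_j) dx_i ∧ dx_j.
  coefficient of dx ∧ dy: ∂f_2/∂x - ∂f_1/∂y = ∂(-x^2)/∂x - ∂(x*(3*x - y))/∂y = -x
Assembling: d(omega) = (-x) dx ∧ dy.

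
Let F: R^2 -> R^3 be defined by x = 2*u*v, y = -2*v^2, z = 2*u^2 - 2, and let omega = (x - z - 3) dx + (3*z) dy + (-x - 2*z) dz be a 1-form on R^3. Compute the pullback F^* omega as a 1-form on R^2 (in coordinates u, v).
F^* omega = (-16*u^3 - 12*u^2*v + 4*u*v^2 + 16*u - 2*v) du + (-4*u^3 - 20*u^2*v - 2*u + 24*v) dv

Using F^*(f dg) = (f ∘ F) d(g ∘ F), substitute each coordinate x_i by F_i(u, v) in f_i, and replace dx_i by d F_i = (∂F_i/∂u) du + (∂F_i/∂v) dv.
  For the x component: f_1(F) = -2*u^2 + 2*u*v - 1; d F_1 = (2*v) du + (2*u) dv
  For the y component: f_2(F) = 6*u^2 - 6; d F_2 = (0) du + (-4*v) dv
  For the z component: f_3(F) = -4*u^2 - 2*u*v + 4; d F_3 = (4*u) du + (0) dv
Combining and collecting du, dv coefficients:
  coeff of du: -16*u^3 - 12*u^2*v + 4*u*v^2 + 16*u - 2*v
  coeff of dv: -4*u^3 - 20*u^2*v - 2*u + 24*v
F^* omega = (-16*u^3 - 12*u^2*v + 4*u*v^2 + 16*u - 2*v) du + (-4*u^3 - 20*u^2*v - 2*u + 24*v) dv.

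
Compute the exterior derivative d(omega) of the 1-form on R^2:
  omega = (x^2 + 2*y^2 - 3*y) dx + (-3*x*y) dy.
d(omega) = (3 - 7*y) dx ∧ dy

For a 1-form omega = sum_i f_i dx_i, the exterior derivative is
  d(omega) = sum_{i < j} (∂f_j/∂x_i - ∂f_i/∂x_j) dx_i ∧ dx_j.
  coefficient of dx ∧ dy: ∂f_2/∂x - ∂f_1/∂y = ∂(-3*x*y)/∂x - ∂(x^2 + 2*y^2 - 3*y)/∂y = 3 - 7*y
Assembling: d(omega) = (3 - 7*y) dx ∧ dy.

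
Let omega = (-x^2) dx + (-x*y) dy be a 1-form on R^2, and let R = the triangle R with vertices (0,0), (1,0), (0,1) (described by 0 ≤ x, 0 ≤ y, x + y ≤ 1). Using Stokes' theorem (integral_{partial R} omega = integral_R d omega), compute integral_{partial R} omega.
integral_(partial R) omega = -1/6

Stokes: integral_partial_R omega = integral_R d omega with d omega = (∂Q/∂x - ∂P/∂y) dx ∧ dy.
  ∂Q/∂x = -y
  ∂P/∂y = 0
  integrand = ∂Q/∂x - ∂P/∂y = -y.
Integrating over R: integral_0^1 integral_0^{1-x} (-y) dy dx = -1/6.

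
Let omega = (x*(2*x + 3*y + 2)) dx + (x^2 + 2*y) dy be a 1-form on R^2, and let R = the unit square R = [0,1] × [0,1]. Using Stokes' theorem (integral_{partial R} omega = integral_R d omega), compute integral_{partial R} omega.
integral_(partial R) omega = -1/2

Stokes: integral_partial_R omega = integral_R d omega with d omega = (∂Q/∂x - ∂P/∂y) dx ∧ dy.
  ∂Q/∂x = 2*x
  ∂P/∂y = 3*x
  integrand = ∂Q/∂x - ∂P/∂y = -x.
Integrating over R: integral_0^1 integral_0^1 (-x) dx dy = -1/2.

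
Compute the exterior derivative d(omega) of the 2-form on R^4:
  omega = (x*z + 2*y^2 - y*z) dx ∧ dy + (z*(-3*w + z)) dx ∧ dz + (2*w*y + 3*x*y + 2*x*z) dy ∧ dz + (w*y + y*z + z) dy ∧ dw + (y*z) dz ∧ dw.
d(omega) = (x + 2*y + 2*z) dx ∧ dy ∧ dz + (-3*z) dx ∧ dz ∧ dw + (y + z - 1) dy ∧ dz ∧ dw

For a 2-form omega = sum_{i<j} g_{ij} dx_i ∧ dx_j, the exterior derivative is
  d(omega) = sum_{i<j} d(g_{ij}) ∧ dx_i ∧ dx_j = sum_{i<j, k} (∂g_{ij}/∂x_k) dx_k ∧ dx_i ∧ dx_j.
Expand each term, using dx_k ∧ dx_i ∧ dx_j = sgn(permutation) dx_{(a)} ∧ dx_{(b)} ∧ dx_{(c)} with (a < b < c) sorted:
  d(x*z + 2*y^2 - y*z) includes (∂/∂z)(x*z + 2*y^2 - y*z) dz = (x - y) dz, which multiplied by dx ∧ dy gives (x - y) dx ∧ dy ∧ dz
  d(z*(-3*w + z)) includes (∂/∂w)(z*(-3*w + z)) dw = (-3*z) dw, which multiplied by dx ∧ dz gives (-3*z) dx ∧ dz ∧ dw
  d(2*w*y + 3*x*y + 2*x*z) includes (∂/∂x)(2*w*y + 3*x*y + 2*x*z) dx = (3*y + 2*z) dx, which multiplied by dy ∧ dz gives (3*y + 2*z) dx ∧ dy ∧ dz
  d(2*w*y + 3*x*y + 2*x*z) includes (∂/∂w)(2*w*y + 3*x*y + 2*x*z) dw = (2*y) dw, which multiplied by dy ∧ dz gives (2*y) dy ∧ dz ∧ dw
  d(w*y + y*z + z) includes (∂/∂z)(w*y + y*z + z) dz = (y + 1) dz, which multiplied by dy ∧ dw gives (-y - 1) dy ∧ dz ∧ dw
  d(y*z) includes (∂/∂y)(y*z) dy = (z) dy, which multiplied by dz ∧ dw gives (z) dy ∧ dz ∧ dw
Collecting like 3-forms: d(omega) = (x + 2*y + 2*z) dx ∧ dy ∧ dz + (-3*z) dx ∧ dz ∧ dw + (y + z - 1) dy ∧ dz ∧ dw.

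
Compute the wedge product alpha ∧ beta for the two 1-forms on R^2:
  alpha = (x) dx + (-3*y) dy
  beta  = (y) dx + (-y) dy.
alpha ∧ beta = (y*(-x + 3*y)) dx ∧ dy

Distribute the wedge, using dx_i ∧ dx_j = -dx_j ∧ dx_i and dx_i ∧ dx_i = 0. For each pair (i, j) with i < j, the coefficient of dx_i ∧ dx_j in alpha ∧ beta is (alpha_i * beta_j - alpha_j * beta_i). Collecting: alpha ∧ beta = (y*(-x + 3*y)) dx ∧ dy.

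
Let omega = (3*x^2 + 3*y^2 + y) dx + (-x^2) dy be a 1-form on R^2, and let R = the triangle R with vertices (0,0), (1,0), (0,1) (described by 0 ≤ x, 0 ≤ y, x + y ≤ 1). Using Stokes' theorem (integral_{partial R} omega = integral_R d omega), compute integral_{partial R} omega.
integral_(partial R) omega = -11/6

Stokes: integral_partial_R omega = integral_R d omega with d omega = (∂Q/∂x - ∂P/∂y) dx ∧ dy.
  ∂Q/∂x = -2*x
  ∂P/∂y = 6*y + 1
  integrand = ∂Q/∂x - ∂P/∂y = -2*x - 6*y - 1.
Integrating over R: integral_0^1 integral_0^{1-x} (-2*x - 6*y - 1) dy dx = -11/6.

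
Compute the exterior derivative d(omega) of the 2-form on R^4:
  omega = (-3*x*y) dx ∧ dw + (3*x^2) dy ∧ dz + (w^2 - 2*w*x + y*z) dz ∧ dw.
d(omega) = (3*x) dx ∧ dy ∧ dw + (6*x) dx ∧ dy ∧ dz + (-2*w) dx ∧ dz ∧ dw + (z) dy ∧ dz ∧ dw

For a 2-form omega = sum_{i<j} g_{ij} dx_i ∧ dx_j, the exterior derivative is
  d(omega) = sum_{i<j} d(g_{ij}) ∧ dx_i ∧ dx_j = sum_{i<j, k} (∂g_{ij}/∂x_k) dx_k ∧ dx_i ∧ dx_j.
Expand each term, using dx_k ∧ dx_i ∧ dx_j = sgn(permutation) dx_{(a)} ∧ dx_{(b)} ∧ dx_{(c)} with (a < b < c) sorted:
  d(-3*x*y) includes (∂/∂y)(-3*x*y) dy = (-3*x) dy, which multiplied by dx ∧ dw gives (3*x) dx ∧ dy ∧ dw
  d(3*x^2) includes (∂/∂x)(3*x^2) dx = (6*x) dx, which multiplied by dy ∧ dz gives (6*x) dx ∧ dy ∧ dz
  d(w^2 - 2*w*x + y*z) includes (∂/∂x)(w^2 - 2*w*x + y*z) dx = (-2*w) dx, which multiplied by dz ∧ dw gives (-2*w) dx ∧ dz ∧ dw
  d(w^2 - 2*w*x + y*z) includes (∂/∂y)(w^2 - 2*w*x + y*z) dy = (z) dy, which multiplied by dz ∧ dw gives (z) dy ∧ dz ∧ dw
Collecting like 3-forms: d(omega) = (3*x) dx ∧ dy ∧ dw + (6*x) dx ∧ dy ∧ dz + (-2*w) dx ∧ dz ∧ dw + (z) dy ∧ dz ∧ dw.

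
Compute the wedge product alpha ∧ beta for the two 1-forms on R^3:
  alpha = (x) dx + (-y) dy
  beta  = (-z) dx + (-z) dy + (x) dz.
alpha ∧ beta = (-z*(x + y)) dx ∧ dy + (x^2) dx ∧ dz + (-x*y) dy ∧ dz

Distribute the wedge, using dx_i ∧ dx_j = -dx_j ∧ dx_i and dx_i ∧ dx_i = 0. For each pair (i, j) with i < j, the coefficient of dx_i ∧ dx_j in alpha ∧ beta is (alpha_i * beta_j - alpha_j * beta_i). Collecting: alpha ∧ beta = (-z*(x + y)) dx ∧ dy + (x^2) dx ∧ dz + (-x*y) dy ∧ dz.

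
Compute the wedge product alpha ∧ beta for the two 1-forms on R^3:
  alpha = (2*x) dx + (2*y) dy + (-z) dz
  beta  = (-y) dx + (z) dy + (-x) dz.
alpha ∧ beta = (2*x*z + 2*y^2) dx ∧ dy + (-2*x^2 - y*z) dx ∧ dz + (-2*x*y + z^2) dy ∧ dz

Distribute the wedge, using dx_i ∧ dx_j = -dx_j ∧ dx_i and dx_i ∧ dx_i = 0. For each pair (i, j) with i < j, the coefficient of dx_i ∧ dx_j in alpha ∧ beta is (alpha_i * beta_j - alpha_j * beta_i). Collecting: alpha ∧ beta = (2*x*z + 2*y^2) dx ∧ dy + (-2*x^2 - y*z) dx ∧ dz + (-2*x*y + z^2) dy ∧ dz.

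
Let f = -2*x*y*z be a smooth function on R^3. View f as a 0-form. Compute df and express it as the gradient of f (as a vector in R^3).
df = (-2*y*z) dx + (-2*x*z) dy + (-2*x*y) dz; grad f = (-2*y*z, -2*x*z, -2*x*y)

For a 0-form f, d f = (∂f/∂x) dx + (∂f/∂y) dy + (∂f/∂z) dz. The components of the vector representation are exactly the entries of grad f in Cartesian coordinates:
  ∂f/∂x = -2*y*z
  ∂f/∂y = -2*x*z
  ∂f/∂z = -2*x*y.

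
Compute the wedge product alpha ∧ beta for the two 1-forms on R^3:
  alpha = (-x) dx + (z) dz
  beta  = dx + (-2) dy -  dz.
alpha ∧ beta = (2*x) dx ∧ dy + (x - z) dx ∧ dz + (2*z) dy ∧ dz

Distribute the wedge, using dx_i ∧ dx_j = -dx_j ∧ dx_i and dx_i ∧ dx_i = 0. For each pair (i, j) with i < j, the coefficient of dx_i ∧ dx_j in alpha ∧ beta is (alpha_i * beta_j - alpha_j * beta_i). Collecting: alpha ∧ beta = (2*x) dx ∧ dy + (x - z) dx ∧ dz + (2*z) dy ∧ dz.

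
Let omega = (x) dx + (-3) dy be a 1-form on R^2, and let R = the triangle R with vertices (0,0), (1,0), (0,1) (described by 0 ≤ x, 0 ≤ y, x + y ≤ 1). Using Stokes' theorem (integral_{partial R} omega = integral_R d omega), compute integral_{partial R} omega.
integral_(partial R) omega = 0

Stokes: integral_partial_R omega = integral_R d omega with d omega = (∂Q/∂x - ∂P/∂y) dx ∧ dy.
  ∂Q/∂x = 0
  ∂P/∂y = 0
  integrand = ∂Q/∂x - ∂P/∂y = 0.
Integrating over R: integral_0^1 integral_0^{1-x} (0) dy dx = 0.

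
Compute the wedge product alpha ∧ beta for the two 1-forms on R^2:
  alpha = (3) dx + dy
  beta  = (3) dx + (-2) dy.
alpha ∧ beta = (-9) dx ∧ dy

Distribute the wedge, using dx_i ∧ dx_j = -dx_j ∧ dx_i and dx_i ∧ dx_i = 0. For each pair (i, j) with i < j, the coefficient of dx_i ∧ dx_j in alpha ∧ beta is (alpha_i * beta_j - alpha_j * beta_i). Collecting: alpha ∧ beta = (-9) dx ∧ dy.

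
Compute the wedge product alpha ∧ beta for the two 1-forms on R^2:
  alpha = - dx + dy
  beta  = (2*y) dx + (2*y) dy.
alpha ∧ beta = (-4*y) dx ∧ dy

Distribute the wedge, using dx_i ∧ dx_j = -dx_j ∧ dx_i and dx_i ∧ dx_i = 0. For each pair (i, j) with i < j, the coefficient of dx_i ∧ dx_j in alpha ∧ beta is (alpha_i * beta_j - alpha_j * beta_i). Collecting: alpha ∧ beta = (-4*y) dx ∧ dy.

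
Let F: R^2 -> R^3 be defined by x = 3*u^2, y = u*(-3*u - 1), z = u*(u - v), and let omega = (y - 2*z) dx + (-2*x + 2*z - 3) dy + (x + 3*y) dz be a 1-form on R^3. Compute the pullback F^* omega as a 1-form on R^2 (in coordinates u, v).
F^* omega = (-18*u^3 + 30*u^2*v - 8*u^2 + 5*u*v + 18*u + 3) du + (u^2*(6*u + 3)) dv

Using F^*(f dg) = (f ∘ F) d(g ∘ F), substitute each coordinate x_i by F_i(u, v) in f_i, and replace dx_i by d F_i = (∂F_i/∂u) du + (∂F_i/∂v) dv.
  For the x component: f_1(F) = u*(-5*u + 2*v - 1); d F_1 = (6*u) du + (0) dv
  For the y component: f_2(F) = -4*u^2 - 2*u*v - 3; d F_2 = (-6*u - 1) du + (0) dv
  For the z component: f_3(F) = 3*u*(-2*u - 1); d F_3 = (2*u - v) du + (-u) dv
Combining and collecting du, dv coefficients:
  coeff of du: -18*u^3 + 30*u^2*v - 8*u^2 + 5*u*v + 18*u + 3
  coeff of dv: u^2*(6*u + 3)
F^* omega = (-18*u^3 + 30*u^2*v - 8*u^2 + 5*u*v + 18*u + 3) du + (u^2*(6*u + 3)) dv.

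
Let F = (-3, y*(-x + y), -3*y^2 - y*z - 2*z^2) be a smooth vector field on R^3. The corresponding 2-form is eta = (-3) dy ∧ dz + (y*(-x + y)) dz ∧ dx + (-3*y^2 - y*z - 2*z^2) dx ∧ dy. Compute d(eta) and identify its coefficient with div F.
d(eta) = (-x + y - 4*z) dx ∧ dy ∧ dz; div F = -x + y - 4*z

For a 2-form in R^3 of the form above, applying d gives a 3-form with coefficient ∂P/∂x + ∂Q/∂y + ∂R/∂z:
  ∂P/∂x = 0
  ∂Q/∂y = -x + 2*y
  ∂R/∂z = -y - 4*z
Sum = -x + y - 4*z, which is exactly div F.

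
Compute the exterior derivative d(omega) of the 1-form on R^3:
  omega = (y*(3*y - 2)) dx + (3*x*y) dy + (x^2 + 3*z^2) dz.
d(omega) = (2 - 3*y) dx ∧ dy + (2*x) dx ∧ dz

For a 1-form omega = sum_i f_i dx_i, the exterior derivative is
  d(omega) = sum_{i < j} (∂f_j/∂x_i - ∂f_i/∂x_j) dx_i ∧ dx_j.
  coefficient of dx ∧ dy: ∂f_2/∂x - ∂f_1/∂y = ∂(3*x*y)/∂x - ∂(y*(3*y - 2))/∂y = 2 - 3*y
  coefficient of dx ∧ dz: ∂f_3/∂x - ∂f_1/∂z = ∂(x^2 + 3*z^2)/∂x - ∂(y*(3*y - 2))/∂z = 2*x
Assembling: d(omega) = (2 - 3*y) dx ∧ dy + (2*x) dx ∧ dz.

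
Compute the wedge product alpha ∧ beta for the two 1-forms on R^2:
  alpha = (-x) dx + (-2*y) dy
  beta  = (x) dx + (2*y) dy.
alpha ∧ beta = 0

Distribute the wedge, using dx_i ∧ dx_j = -dx_j ∧ dx_i and dx_i ∧ dx_i = 0. For each pair (i, j) with i < j, the coefficient of dx_i ∧ dx_j in alpha ∧ beta is (alpha_i * beta_j - alpha_j * beta_i). Collecting: alpha ∧ beta = 0.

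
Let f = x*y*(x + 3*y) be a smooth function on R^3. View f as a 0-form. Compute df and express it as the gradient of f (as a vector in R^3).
df = (y*(2*x + 3*y)) dx + (x*(x + 6*y)) dy + (0) dz; grad f = (y*(2*x + 3*y), x*(x + 6*y), 0)

For a 0-form f, d f = (∂f/∂x) dx + (∂f/∂y) dy + (∂f/∂z) dz. The components of the vector representation are exactly the entries of grad f in Cartesian coordinates:
  ∂f/∂x = y*(2*x + 3*y)
  ∂f/∂y = x*(x + 6*y)
  ∂f/∂z = 0.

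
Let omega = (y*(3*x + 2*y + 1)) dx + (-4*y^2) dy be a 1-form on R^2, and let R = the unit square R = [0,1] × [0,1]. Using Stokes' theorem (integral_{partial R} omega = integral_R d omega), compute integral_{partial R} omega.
integral_(partial R) omega = -9/2

Stokes: integral_partial_R omega = integral_R d omega with d omega = (∂Q/∂x - ∂P/∂y) dx ∧ dy.
  ∂Q/∂x = 0
  ∂P/∂y = 3*x + 4*y + 1
  integrand = ∂Q/∂x - ∂P/∂y = -3*x - 4*y - 1.
Integrating over R: integral_0^1 integral_0^1 (-3*x - 4*y - 1) dx dy = -9/2.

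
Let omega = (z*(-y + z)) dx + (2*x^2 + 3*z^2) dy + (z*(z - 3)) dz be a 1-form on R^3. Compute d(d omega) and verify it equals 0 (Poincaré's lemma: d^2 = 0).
d(d omega) = 0

Step 1: d omega = sum_{i<j} (∂f_j/∂x_i - ∂f_i/∂x_j) dx_i ∧ dx_j:
  coeff of dx ∧ dy: 4*x + z
  coeff of dx ∧ dz: y - 2*z
  coeff of dy ∧ dz: -6*z
Step 2: Apply d again to each 2-form coefficient. The only possible 3-form in R^3 is dx ∧ dy ∧ dz, with coefficient
  ∂(coeff of dy∧dz)/∂x - ∂(coeff of dx∧dz)/∂y + ∂(coeff of dx∧dy)/∂z
  = ∂/∂x (-6*z) - ∂/∂y (y - 2*z) + ∂/∂z (4*x + z).
Each of these terms simplifies to sums of mixed partials that cancel in pairs. The result is 0 (by equality of mixed partials for smooth functions — Schwarz / Clairaut).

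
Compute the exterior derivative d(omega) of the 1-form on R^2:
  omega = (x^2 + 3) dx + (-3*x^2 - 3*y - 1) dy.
d(omega) = (-6*x) dx ∧ dy

For a 1-form omega = sum_i f_i dx_i, the exterior derivative is
  d(omega) = sum_{i < j} (∂f_j/∂x_i - ∂f_i/∂x_j) dx_i ∧ dx_j.
  coefficient of dx ∧ dy: ∂f_2/∂x - ∂f_1/∂y = ∂(-3*x^2 - 3*y - 1)/∂x - ∂(x^2 + 3)/∂y = -6*x
Assembling: d(omega) = (-6*x) dx ∧ dy.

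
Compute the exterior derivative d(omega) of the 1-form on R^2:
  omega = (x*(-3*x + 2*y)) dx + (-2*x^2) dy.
d(omega) = (-6*x) dx ∧ dy

For a 1-form omega = sum_i f_i dx_i, the exterior derivative is
  d(omega) = sum_{i < j} (∂f_j/∂x_i - ∂f_i/∂x_j) dx_i ∧ dx_j.
  coefficient of dx ∧ dy: ∂f_2/∂x - ∂f_1/∂y = ∂(-2*x^2)/∂x - ∂(x*(-3*x + 2*y))/∂y = -6*x
Assembling: d(omega) = (-6*x) dx ∧ dy.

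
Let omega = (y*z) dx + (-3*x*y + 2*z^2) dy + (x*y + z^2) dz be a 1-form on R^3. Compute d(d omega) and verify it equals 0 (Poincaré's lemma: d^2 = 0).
d(d omega) = 0

Step 1: d omega = sum_{i<j} (∂f_j/∂x_i - ∂f_i/∂x_j) dx_i ∧ dx_j:
  coeff of dx ∧ dy: -3*y - z
  coeff of dx ∧ dz: 0
  coeff of dy ∧ dz: x - 4*z
Step 2: Apply d again to each 2-form coefficient. The only possible 3-form in R^3 is dx ∧ dy ∧ dz, with coefficient
  ∂(coeff of dy∧dz)/∂x - ∂(coeff of dx∧dz)/∂y + ∂(coeff of dx∧dy)/∂z
  = ∂/∂x (x - 4*z) - ∂/∂y (0) + ∂/∂z (-3*y - z).
Each of these terms simplifies to sums of mixed partials that cancel in pairs. The result is 0 (by equality of mixed partials for smooth functions — Schwarz / Clairaut).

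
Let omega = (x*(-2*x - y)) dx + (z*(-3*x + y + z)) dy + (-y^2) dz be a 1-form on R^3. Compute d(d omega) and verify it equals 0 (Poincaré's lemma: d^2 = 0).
d(d omega) = 0

Step 1: d omega = sum_{i<j} (∂f_j/∂x_i - ∂f_i/∂x_j) dx_i ∧ dx_j:
  coeff of dx ∧ dy: x - 3*z
  coeff of dx ∧ dz: 0
  coeff of dy ∧ dz: 3*x - 3*y - 2*z
Step 2: Apply d again to each 2-form coefficient. The only possible 3-form in R^3 is dx ∧ dy ∧ dz, with coefficient
  ∂(coeff of dy∧dz)/∂x - ∂(coeff of dx∧dz)/∂y + ∂(coeff of dx∧dy)/∂z
  = ∂/∂x (3*x - 3*y - 2*z) - ∂/∂y (0) + ∂/∂z (x - 3*z).
Each of these terms simplifies to sums of mixed partials that cancel in pairs. The result is 0 (by equality of mixed partials for smooth functions — Schwarz / Clairaut).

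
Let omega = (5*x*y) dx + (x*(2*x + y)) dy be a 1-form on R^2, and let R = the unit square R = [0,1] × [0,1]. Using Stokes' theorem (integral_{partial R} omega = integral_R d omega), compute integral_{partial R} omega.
integral_(partial R) omega = 0

Stokes: integral_partial_R omega = integral_R d omega with d omega = (∂Q/∂x - ∂P/∂y) dx ∧ dy.
  ∂Q/∂x = 4*x + y
  ∂P/∂y = 5*x
  integrand = ∂Q/∂x - ∂P/∂y = -x + y.
Integrating over R: integral_0^1 integral_0^1 (-x + y) dx dy = 0.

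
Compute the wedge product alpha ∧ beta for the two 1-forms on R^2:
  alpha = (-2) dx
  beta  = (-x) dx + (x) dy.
alpha ∧ beta = (-2*x) dx ∧ dy

Distribute the wedge, using dx_i ∧ dx_j = -dx_j ∧ dx_i and dx_i ∧ dx_i = 0. For each pair (i, j) with i < j, the coefficient of dx_i ∧ dx_j in alpha ∧ beta is (alpha_i * beta_j - alpha_j * beta_i). Collecting: alpha ∧ beta = (-2*x) dx ∧ dy.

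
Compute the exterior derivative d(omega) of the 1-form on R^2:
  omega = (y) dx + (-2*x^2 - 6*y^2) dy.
d(omega) = (-4*x - 1) dx ∧ dy

For a 1-form omega = sum_i f_i dx_i, the exterior derivative is
  d(omega) = sum_{i < j} (∂f_j/∂x_i - ∂f_i/∂x_j) dx_i ∧ dx_j.
  coefficient of dx ∧ dy: ∂f_2/∂x - ∂f_1/∂y = ∂(-2*x^2 - 6*y^2)/∂x - ∂(y)/∂y = -4*x - 1
Assembling: d(omega) = (-4*x - 1) dx ∧ dy.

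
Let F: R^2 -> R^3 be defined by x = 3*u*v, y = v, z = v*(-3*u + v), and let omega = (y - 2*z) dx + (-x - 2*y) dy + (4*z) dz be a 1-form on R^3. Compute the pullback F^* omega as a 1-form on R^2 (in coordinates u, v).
F^* omega = (v^2*(54*u - 18*v + 3)) du + (2*v*(27*u^2 - 21*u*v + 4*v^2 - 1)) dv

Using F^*(f dg) = (f ∘ F) d(g ∘ F), substitute each coordinate x_i by F_i(u, v) in f_i, and replace dx_i by d F_i = (∂F_i/∂u) du + (∂F_i/∂v) dv.
  For the x component: f_1(F) = v*(6*u - 2*v + 1); d F_1 = (3*v) du + (3*u) dv
  For the y component: f_2(F) = v*(-3*u - 2); d F_2 = (0) du + (1) dv
  For the z component: f_3(F) = 4*v*(-3*u + v); d F_3 = (-3*v) du + (-3*u + 2*v) dv
Combining and collecting du, dv coefficients:
  coeff of du: v^2*(54*u - 18*v + 3)
  coeff of dv: 2*v*(27*u^2 - 21*u*v + 4*v^2 - 1)
F^* omega = (v^2*(54*u - 18*v + 3)) du + (2*v*(27*u^2 - 21*u*v + 4*v^2 - 1)) dv.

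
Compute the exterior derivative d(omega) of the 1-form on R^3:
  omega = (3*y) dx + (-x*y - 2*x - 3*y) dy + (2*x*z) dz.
d(omega) = (-y - 5) dx ∧ dy + (2*z) dx ∧ dz

For a 1-form omega = sum_i f_i dx_i, the exterior derivative is
  d(omega) = sum_{i < j} (∂f_j/∂x_i - ∂f_i/∂x_j) dx_i ∧ dx_j.
  coefficient of dx ∧ dy: ∂f_2/∂x - ∂f_1/∂y = ∂(-x*y - 2*x - 3*y)/∂x - ∂(3*y)/∂y = -y - 5
  coefficient of dx ∧ dz: ∂f_3/∂x - ∂f_1/∂z = ∂(2*x*z)/∂x - ∂(3*y)/∂z = 2*z
Assembling: d(omega) = (-y - 5) dx ∧ dy + (2*z) dx ∧ dz.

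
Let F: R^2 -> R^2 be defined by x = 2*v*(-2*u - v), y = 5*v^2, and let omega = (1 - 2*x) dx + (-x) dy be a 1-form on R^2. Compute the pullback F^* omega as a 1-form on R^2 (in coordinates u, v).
F^* omega = (4*v*(-8*u*v - 4*v^2 - 1)) du + (-32*u^2*v - 8*u*v^2 - 4*u + 4*v^3 - 4*v) dv

Using F^*(f dg) = (f ∘ F) d(g ∘ F), substitute each coordinate x_i by F_i(u, v) in f_i, and replace dx_i by d F_i = (∂F_i/∂u) du + (∂F_i/∂v) dv.
  For the x component: f_1(F) = 8*u*v + 4*v^2 + 1; d F_1 = (-4*v) du + (-4*u - 4*v) dv
  For the y component: f_2(F) = 2*v*(2*u + v); d F_2 = (0) du + (10*v) dv
Combining and collecting du, dv coefficients:
  coeff of du: 4*v*(-8*u*v - 4*v^2 - 1)
  coeff of dv: -32*u^2*v - 8*u*v^2 - 4*u + 4*v^3 - 4*v
F^* omega = (4*v*(-8*u*v - 4*v^2 - 1)) du + (-32*u^2*v - 8*u*v^2 - 4*u + 4*v^3 - 4*v) dv.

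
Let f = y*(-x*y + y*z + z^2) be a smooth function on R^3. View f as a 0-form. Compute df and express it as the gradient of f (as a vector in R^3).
df = (-y^2) dx + (-2*x*y + 2*y*z + z^2) dy + (y*(y + 2*z)) dz; grad f = (-y^2, -2*x*y + 2*y*z + z^2, y*(y + 2*z))

For a 0-form f, d f = (∂f/∂x) dx + (∂f/∂y) dy + (∂f/∂z) dz. The components of the vector representation are exactly the entries of grad f in Cartesian coordinates:
  ∂f/∂x = -y^2
  ∂f/∂y = -2*x*y + 2*y*z + z^2
  ∂f/∂z = y*(y + 2*z).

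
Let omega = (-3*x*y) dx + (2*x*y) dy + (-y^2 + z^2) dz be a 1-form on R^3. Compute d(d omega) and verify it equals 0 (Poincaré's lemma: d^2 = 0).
d(d omega) = 0

Step 1: d omega = sum_{i<j} (∂f_j/∂x_i - ∂f_i/∂x_j) dx_i ∧ dx_j:
  coeff of dx ∧ dy: 3*x + 2*y
  coeff of dx ∧ dz: 0
  coeff of dy ∧ dz: -2*y
Step 2: Apply d again to each 2-form coefficient. The only possible 3-form in R^3 is dx ∧ dy ∧ dz, with coefficient
  ∂(coeff of dy∧dz)/∂x - ∂(coeff of dx∧dz)/∂y + ∂(coeff of dx∧dy)/∂z
  = ∂/∂x (-2*y) - ∂/∂y (0) + ∂/∂z (3*x + 2*y).
Each of these terms simplifies to sums of mixed partials that cancel in pairs. The result is 0 (by equality of mixed partials for smooth functions — Schwarz / Clairaut).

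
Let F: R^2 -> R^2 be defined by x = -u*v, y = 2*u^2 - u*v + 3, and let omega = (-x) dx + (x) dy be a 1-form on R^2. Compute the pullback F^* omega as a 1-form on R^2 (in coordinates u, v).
F^* omega = (-4*u^2*v) du

Using F^*(f dg) = (f ∘ F) d(g ∘ F), substitute each coordinate x_i by F_i(u, v) in f_i, and replace dx_i by d F_i = (∂F_i/∂u) du + (∂F_i/∂v) dv.
  For the x component: f_1(F) = u*v; d F_1 = (-v) du + (-u) dv
  For the y component: f_2(F) = -u*v; d F_2 = (4*u - v) du + (-u) dv
Combining and collecting du, dv coefficients:
  coeff of du: -4*u^2*v
  coeff of dv: 0
F^* omega = (-4*u^2*v) du.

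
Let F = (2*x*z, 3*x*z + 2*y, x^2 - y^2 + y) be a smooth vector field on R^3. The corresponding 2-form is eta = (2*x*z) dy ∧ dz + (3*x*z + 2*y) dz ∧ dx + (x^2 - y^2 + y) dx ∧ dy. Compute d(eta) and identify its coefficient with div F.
d(eta) = (2*z + 2) dx ∧ dy ∧ dz; div F = 2*z + 2

For a 2-form in R^3 of the form above, applying d gives a 3-form with coefficient ∂P/∂x + ∂Q/∂y + ∂R/∂z:
  ∂P/∂x = 2*z
  ∂Q/∂y = 2
  ∂R/∂z = 0
Sum = 2*z + 2, which is exactly div F.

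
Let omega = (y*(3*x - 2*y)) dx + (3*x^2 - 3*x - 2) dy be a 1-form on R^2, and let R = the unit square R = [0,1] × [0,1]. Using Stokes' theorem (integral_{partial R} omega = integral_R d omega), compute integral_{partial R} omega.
integral_(partial R) omega = 1/2

Stokes: integral_partial_R omega = integral_R d omega with d omega = (∂Q/∂x - ∂P/∂y) dx ∧ dy.
  ∂Q/∂x = 6*x - 3
  ∂P/∂y = 3*x - 4*y
  integrand = ∂Q/∂x - ∂P/∂y = 3*x + 4*y - 3.
Integrating over R: integral_0^1 integral_0^1 (3*x + 4*y - 3) dx dy = 1/2.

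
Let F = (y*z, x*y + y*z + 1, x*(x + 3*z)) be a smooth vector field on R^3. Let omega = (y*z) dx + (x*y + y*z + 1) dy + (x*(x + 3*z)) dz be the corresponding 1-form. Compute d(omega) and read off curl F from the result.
d(omega) = (-y) dy ∧ dz + (-2*x + y - 3*z) dz ∧ dx + (y - z) dx ∧ dy; curl F = (-y, -2*x + y - 3*z, y - z)

d omega = sum_{i<j} (∂f_j/∂x_i - ∂f_i/∂x_j) dx_i ∧ dx_j. Under the identification (dy ∧ dz, dz ∧ dx, dx ∧ dy) ↔ (e_x, e_y, e_z), the coefficients are exactly the components of curl F. Compute:
  ∂R/∂y - ∂Q/∂z = (0) - (y) = -y
  ∂P/∂z - ∂R/∂x = (y) - (2*x + 3*z) = -2*x + y - 3*z
  ∂Q/∂x - ∂P/∂y = (y) - (z) = y - z.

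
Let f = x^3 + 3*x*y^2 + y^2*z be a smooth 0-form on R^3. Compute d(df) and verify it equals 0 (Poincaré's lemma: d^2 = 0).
d(df) = 0

Step 1: df = sum_i (∂f/∂x_i) dx_i = (3*x^2 + 3*y^2) dx + (2*y*(3*x + z)) dy + (y^2) dz.
Step 2: Apply d again. Using the 1-form formula, the coefficient of dx ∧ dy in d(df) is ∂^2 f/∂x ∂y - ∂^2 f/∂y ∂x = (6*y) - (6*y) = 0 (equality of mixed partials for smooth f).
Similarly for dx ∧ dz and dy ∧ dz — all coefficients vanish. So d(df) = 0.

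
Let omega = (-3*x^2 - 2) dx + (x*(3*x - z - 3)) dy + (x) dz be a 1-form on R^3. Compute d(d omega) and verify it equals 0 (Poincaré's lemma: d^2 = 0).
d(d omega) = 0

Step 1: d omega = sum_{i<j} (∂f_j/∂x_i - ∂f_i/∂x_j) dx_i ∧ dx_j:
  coeff of dx ∧ dy: 6*x - z - 3
  coeff of dx ∧ dz: 1
  coeff of dy ∧ dz: x
Step 2: Apply d again to each 2-form coefficient. The only possible 3-form in R^3 is dx ∧ dy ∧ dz, with coefficient
  ∂(coeff of dy∧dz)/∂x - ∂(coeff of dx∧dz)/∂y + ∂(coeff of dx∧dy)/∂z
  = ∂/∂x (x) - ∂/∂y (1) + ∂/∂z (6*x - z - 3).
Each of these terms simplifies to sums of mixed partials that cancel in pairs. The result is 0 (by equality of mixed partials for smooth functions — Schwarz / Clairaut).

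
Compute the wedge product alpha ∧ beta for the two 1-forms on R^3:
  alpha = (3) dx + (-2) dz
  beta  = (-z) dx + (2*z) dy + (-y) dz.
alpha ∧ beta = (6*z) dx ∧ dy + (-3*y - 2*z) dx ∧ dz + (4*z) dy ∧ dz

Distribute the wedge, using dx_i ∧ dx_j = -dx_j ∧ dx_i and dx_i ∧ dx_i = 0. For each pair (i, j) with i < j, the coefficient of dx_i ∧ dx_j in alpha ∧ beta is (alpha_i * beta_j - alpha_j * beta_i). Collecting: alpha ∧ beta = (6*z) dx ∧ dy + (-3*y - 2*z) dx ∧ dz + (4*z) dy ∧ dz.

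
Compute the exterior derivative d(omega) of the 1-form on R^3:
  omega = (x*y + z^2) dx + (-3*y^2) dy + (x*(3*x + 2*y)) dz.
d(omega) = (-x) dx ∧ dy + (6*x + 2*y - 2*z) dx ∧ dz + (2*x) dy ∧ dz

For a 1-form omega = sum_i f_i dx_i, the exterior derivative is
  d(omega) = sum_{i < j} (∂f_j/∂x_i - ∂f_i/∂x_j) dx_i ∧ dx_j.
  coefficient of dx ∧ dy: ∂f_2/∂x - ∂f_1/∂y = ∂(-3*y^2)/∂x - ∂(x*y + z^2)/∂y = -x
  coefficient of dx ∧ dz: ∂f_3/∂x - ∂f_1/∂z = ∂(x*(3*x + 2*y))/∂x - ∂(x*y + z^2)/∂z = 6*x + 2*y - 2*z
  coefficient of dy ∧ dz: ∂f_3/∂y - ∂f_2/∂z = ∂(x*(3*x + 2*y))/∂y - ∂(-3*y^2)/∂z = 2*x
Assembling: d(omega) = (-x) dx ∧ dy + (6*x + 2*y - 2*z) dx ∧ dz + (2*x) dy ∧ dz.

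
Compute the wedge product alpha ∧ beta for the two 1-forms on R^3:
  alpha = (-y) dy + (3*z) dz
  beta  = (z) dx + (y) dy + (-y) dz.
alpha ∧ beta = (y*z) dx ∧ dy + (y*(y - 3*z)) dy ∧ dz + (-3*z^2) dx ∧ dz

Distribute the wedge, using dx_i ∧ dx_j = -dx_j ∧ dx_i and dx_i ∧ dx_i = 0. For each pair (i, j) with i < j, the coefficient of dx_i ∧ dx_j in alpha ∧ beta is (alpha_i * beta_j - alpha_j * beta_i). Collecting: alpha ∧ beta = (y*z) dx ∧ dy + (y*(y - 3*z)) dy ∧ dz + (-3*z^2) dx ∧ dz.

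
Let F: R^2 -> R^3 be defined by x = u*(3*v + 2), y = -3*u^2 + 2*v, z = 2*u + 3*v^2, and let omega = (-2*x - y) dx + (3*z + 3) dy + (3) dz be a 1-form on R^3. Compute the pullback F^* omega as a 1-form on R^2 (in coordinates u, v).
F^* omega = (9*u^2*v - 30*u^2 - 72*u*v^2 - 24*u*v - 26*u - 6*v^2 - 4*v + 6) du + (9*u^3 - 18*u^2*v - 12*u^2 - 6*u*v + 12*u + 18*v^2 + 18*v + 6) dv

Using F^*(f dg) = (f ∘ F) d(g ∘ F), substitute each coordinate x_i by F_i(u, v) in f_i, and replace dx_i by d F_i = (∂F_i/∂u) du + (∂F_i/∂v) dv.
  For the x component: f_1(F) = 3*u^2 - 6*u*v - 4*u - 2*v; d F_1 = (3*v + 2) du + (3*u) dv
  For the y component: f_2(F) = 6*u + 9*v^2 + 3; d F_2 = (-6*u) du + (2) dv
  For the z component: f_3(F) = 3; d F_3 = (2) du + (6*v) dv
Combining and collecting du, dv coefficients:
  coeff of du: 9*u^2*v - 30*u^2 - 72*u*v^2 - 24*u*v - 26*u - 6*v^2 - 4*v + 6
  coeff of dv: 9*u^3 - 18*u^2*v - 12*u^2 - 6*u*v + 12*u + 18*v^2 + 18*v + 6
F^* omega = (9*u^2*v - 30*u^2 - 72*u*v^2 - 24*u*v - 26*u - 6*v^2 - 4*v + 6) du + (9*u^3 - 18*u^2*v - 12*u^2 - 6*u*v + 12*u + 18*v^2 + 18*v + 6) dv.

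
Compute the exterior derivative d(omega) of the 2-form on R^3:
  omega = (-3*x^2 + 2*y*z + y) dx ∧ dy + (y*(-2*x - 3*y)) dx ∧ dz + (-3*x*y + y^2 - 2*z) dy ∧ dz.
d(omega) = (2*x + 5*y) dx ∧ dy ∧ dz

For a 2-form omega = sum_{i<j} g_{ij} dx_i ∧ dx_j, the exterior derivative is
  d(omega) = sum_{i<j} d(g_{ij}) ∧ dx_i ∧ dx_j = sum_{i<j, k} (∂g_{ij}/∂x_k) dx_k ∧ dx_i ∧ dx_j.
Expand each term, using dx_k ∧ dx_i ∧ dx_j = sgn(permutation) dx_{(a)} ∧ dx_{(b)} ∧ dx_{(c)} with (a < b < c) sorted:
  d(-3*x^2 + 2*y*z + y) includes (∂/∂z)(-3*x^2 + 2*y*z + y) dz = (2*y) dz, which multiplied by dx ∧ dy gives (2*y) dx ∧ dy ∧ dz
  d(y*(-2*x - 3*y)) includes (∂/∂y)(y*(-2*x - 3*y)) dy = (-2*x - 6*y) dy, which multiplied by dx ∧ dz gives (2*x + 6*y) dx ∧ dy ∧ dz
  d(-3*x*y + y^2 - 2*z) includes (∂/∂x)(-3*x*y + y^2 - 2*z) dx = (-3*y) dx, which multiplied by dy ∧ dz gives (-3*y) dx ∧ dy ∧ dz
Collecting like 3-forms: d(omega) = (2*x + 5*y) dx ∧ dy ∧ dz.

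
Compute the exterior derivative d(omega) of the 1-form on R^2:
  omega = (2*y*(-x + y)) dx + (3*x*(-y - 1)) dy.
d(omega) = (2*x - 7*y - 3) dx ∧ dy

For a 1-form omega = sum_i f_i dx_i, the exterior derivative is
  d(omega) = sum_{i < j} (∂f_j/∂x_i - ∂f_i/∂x_j) dx_i ∧ dx_j.
  coefficient of dx ∧ dy: ∂f_2/∂x - ∂f_1/∂y = ∂(3*x*(-y - 1))/∂x - ∂(2*y*(-x + y))/∂y = 2*x - 7*y - 3
Assembling: d(omega) = (2*x - 7*y - 3) dx ∧ dy.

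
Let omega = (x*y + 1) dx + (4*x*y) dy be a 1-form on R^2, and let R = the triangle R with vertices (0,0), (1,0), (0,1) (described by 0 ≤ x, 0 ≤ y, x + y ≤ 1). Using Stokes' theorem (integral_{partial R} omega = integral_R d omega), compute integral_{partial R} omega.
integral_(partial R) omega = 1/2

Stokes: integral_partial_R omega = integral_R d omega with d omega = (∂Q/∂x - ∂P/∂y) dx ∧ dy.
  ∂Q/∂x = 4*y
  ∂P/∂y = x
  integrand = ∂Q/∂x - ∂P/∂y = -x + 4*y.
Integrating over R: integral_0^1 integral_0^{1-x} (-x + 4*y) dy dx = 1/2.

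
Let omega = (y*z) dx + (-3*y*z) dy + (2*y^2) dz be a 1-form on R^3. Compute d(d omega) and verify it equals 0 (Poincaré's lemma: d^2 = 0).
d(d omega) = 0

Step 1: d omega = sum_{i<j} (∂f_j/∂x_i - ∂f_i/∂x_j) dx_i ∧ dx_j:
  coeff of dx ∧ dy: -z
  coeff of dx ∧ dz: -y
  coeff of dy ∧ dz: 7*y
Step 2: Apply d again to each 2-form coefficient. The only possible 3-form in R^3 is dx ∧ dy ∧ dz, with coefficient
  ∂(coeff of dy∧dz)/∂x - ∂(coeff of dx∧dz)/∂y + ∂(coeff of dx∧dy)/∂z
  = ∂/∂x (7*y) - ∂/∂y (-y) + ∂/∂z (-z).
Each of these terms simplifies to sums of mixed partials that cancel in pairs. The result is 0 (by equality of mixed partials for smooth functions — Schwarz / Clairaut).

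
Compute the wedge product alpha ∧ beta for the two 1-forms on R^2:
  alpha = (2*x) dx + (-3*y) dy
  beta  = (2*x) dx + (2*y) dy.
alpha ∧ beta = (10*x*y) dx ∧ dy

Distribute the wedge, using dx_i ∧ dx_j = -dx_j ∧ dx_i and dx_i ∧ dx_i = 0. For each pair (i, j) with i < j, the coefficient of dx_i ∧ dx_j in alpha ∧ beta is (alpha_i * beta_j - alpha_j * beta_i). Collecting: alpha ∧ beta = (10*x*y) dx ∧ dy.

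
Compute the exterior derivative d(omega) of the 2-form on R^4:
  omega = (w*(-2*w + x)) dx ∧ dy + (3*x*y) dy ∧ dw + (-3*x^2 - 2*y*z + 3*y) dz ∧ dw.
d(omega) = (-4*w + x + 3*y) dx ∧ dy ∧ dw + (-6*x) dx ∧ dz ∧ dw + (3 - 2*z) dy ∧ dz ∧ dw

For a 2-form omega = sum_{i<j} g_{ij} dx_i ∧ dx_j, the exterior derivative is
  d(omega) = sum_{i<j} d(g_{ij}) ∧ dx_i ∧ dx_j = sum_{i<j, k} (∂g_{ij}/∂x_k) dx_k ∧ dx_i ∧ dx_j.
Expand each term, using dx_k ∧ dx_i ∧ dx_j = sgn(permutation) dx_{(a)} ∧ dx_{(b)} ∧ dx_{(c)} with (a < b < c) sorted:
  d(w*(-2*w + x)) includes (∂/∂w)(w*(-2*w + x)) dw = (-4*w + x) dw, which multiplied by dx ∧ dy gives (-4*w + x) dx ∧ dy ∧ dw
  d(3*x*y) includes (∂/∂x)(3*x*y) dx = (3*y) dx, which multiplied by dy ∧ dw gives (3*y) dx ∧ dy ∧ dw
  d(-3*x^2 - 2*y*z + 3*y) includes (∂/∂x)(-3*x^2 - 2*y*z + 3*y) dx = (-6*x) dx, which multiplied by dz ∧ dw gives (-6*x) dx ∧ dz ∧ dw
  d(-3*x^2 - 2*y*z + 3*y) includes (∂/∂y)(-3*x^2 - 2*y*z + 3*y) dy = (3 - 2*z) dy, which multiplied by dz ∧ dw gives (3 - 2*z) dy ∧ dz ∧ dw
Collecting like 3-forms: d(omega) = (-4*w + x + 3*y) dx ∧ dy ∧ dw + (-6*x) dx ∧ dz ∧ dw + (3 - 2*z) dy ∧ dz ∧ dw.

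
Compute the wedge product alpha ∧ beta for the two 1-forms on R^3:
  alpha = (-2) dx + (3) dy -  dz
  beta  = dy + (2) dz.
alpha ∧ beta = (-2) dx ∧ dy + (-4) dx ∧ dz + (7) dy ∧ dz

Distribute the wedge, using dx_i ∧ dx_j = -dx_j ∧ dx_i and dx_i ∧ dx_i = 0. For each pair (i, j) with i < j, the coefficient of dx_i ∧ dx_j in alpha ∧ beta is (alpha_i * beta_j - alpha_j * beta_i). Collecting: alpha ∧ beta = (-2) dx ∧ dy + (-4) dx ∧ dz + (7) dy ∧ dz.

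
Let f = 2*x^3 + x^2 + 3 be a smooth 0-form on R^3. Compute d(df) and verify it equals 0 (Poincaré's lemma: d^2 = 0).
d(df) = 0

Step 1: df = sum_i (∂f/∂x_i) dx_i = (2*x*(3*x + 1)) dx + (0) dy + (0) dz.
Step 2: Apply d again. Using the 1-form formula, the coefficient of dx ∧ dy in d(df) is ∂^2 f/∂x ∂y - ∂^2 f/∂y ∂x = (0) - (0) = 0 (equality of mixed partials for smooth f).
Similarly for dx ∧ dz and dy ∧ dz — all coefficients vanish. So d(df) = 0.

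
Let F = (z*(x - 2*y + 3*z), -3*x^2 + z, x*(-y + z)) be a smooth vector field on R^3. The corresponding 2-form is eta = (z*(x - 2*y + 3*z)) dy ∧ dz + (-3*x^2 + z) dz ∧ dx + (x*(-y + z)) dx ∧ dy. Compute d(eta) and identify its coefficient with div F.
d(eta) = (x + z) dx ∧ dy ∧ dz; div F = x + z

For a 2-form in R^3 of the form above, applying d gives a 3-form with coefficient ∂P/∂x + ∂Q/∂y + ∂R/∂z:
  ∂P/∂x = z
  ∂Q/∂y = 0
  ∂R/∂z = x
Sum = x + z, which is exactly div F.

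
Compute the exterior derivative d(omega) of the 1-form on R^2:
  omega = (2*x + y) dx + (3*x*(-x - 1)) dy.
d(omega) = (-6*x - 4) dx ∧ dy

For a 1-form omega = sum_i f_i dx_i, the exterior derivative is
  d(omega) = sum_{i < j} (∂f_j/∂x_i - ∂f_i/∂x_j) dx_i ∧ dx_j.
  coefficient of dx ∧ dy: ∂f_2/∂x - ∂f_1/∂y = ∂(3*x*(-x - 1))/∂x - ∂(2*x + y)/∂y = -6*x - 4
Assembling: d(omega) = (-6*x - 4) dx ∧ dy.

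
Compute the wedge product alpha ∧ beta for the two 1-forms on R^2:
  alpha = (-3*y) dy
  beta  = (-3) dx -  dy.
alpha ∧ beta = (-9*y) dx ∧ dy

Distribute the wedge, using dx_i ∧ dx_j = -dx_j ∧ dx_i and dx_i ∧ dx_i = 0. For each pair (i, j) with i < j, the coefficient of dx_i ∧ dx_j in alpha ∧ beta is (alpha_i * beta_j - alpha_j * beta_i). Collecting: alpha ∧ beta = (-9*y) dx ∧ dy.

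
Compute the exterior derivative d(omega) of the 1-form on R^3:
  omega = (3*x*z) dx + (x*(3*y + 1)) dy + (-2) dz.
d(omega) = (3*y + 1) dx ∧ dy + (-3*x) dx ∧ dz

For a 1-form omega = sum_i f_i dx_i, the exterior derivative is
  d(omega) = sum_{i < j} (∂f_j/∂x_i - ∂f_i/∂x_j) dx_i ∧ dx_j.
  coefficient of dx ∧ dy: ∂f_2/∂x - ∂f_1/∂y = ∂(x*(3*y + 1))/∂x - ∂(3*x*z)/∂y = 3*y + 1
  coefficient of dx ∧ dz: ∂f_3/∂x - ∂f_1/∂z = ∂(-2)/∂x - ∂(3*x*z)/∂z = -3*x
Assembling: d(omega) = (3*y + 1) dx ∧ dy + (-3*x) dx ∧ dz.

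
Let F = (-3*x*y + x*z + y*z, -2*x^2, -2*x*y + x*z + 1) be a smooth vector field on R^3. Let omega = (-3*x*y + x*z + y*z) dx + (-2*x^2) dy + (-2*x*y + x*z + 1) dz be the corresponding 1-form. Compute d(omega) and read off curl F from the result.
d(omega) = (-2*x) dy ∧ dz + (x + 3*y - z) dz ∧ dx + (-x - z) dx ∧ dy; curl F = (-2*x, x + 3*y - z, -x - z)

d omega = sum_{i<j} (∂f_j/∂x_i - ∂f_i/∂x_j) dx_i ∧ dx_j. Under the identification (dy ∧ dz, dz ∧ dx, dx ∧ dy) ↔ (e_x, e_y, e_z), the coefficients are exactly the components of curl F. Compute:
  ∂R/∂y - ∂Q/∂z = (-2*x) - (0) = -2*x
  ∂P/∂z - ∂R/∂x = (x + y) - (-2*y + z) = x + 3*y - z
  ∂Q/∂x - ∂P/∂y = (-4*x) - (-3*x + z) = -x - z.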